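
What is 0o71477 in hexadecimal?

Each octal digit is 3 bits: 7=111 1=001 4=100 7=111 7=111.
Group the bits into nibbles: 0111 0011 0011 1111 → 733F.

0x733F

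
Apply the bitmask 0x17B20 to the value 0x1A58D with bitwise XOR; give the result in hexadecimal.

XOR each hex digit independently (no carries):
  1^1=0, A^7=D, 5^B=E, 8^2=A, D^0=D

0x0DEAD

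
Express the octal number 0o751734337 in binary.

0b111101001111011100011011111

Each octal digit is 3 bits: 7=111 5=101 1=001 7=111 3=011 4=100 3=011 3=011 7=111.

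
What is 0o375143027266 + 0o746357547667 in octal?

Add column by column in base 8, right to left:
  6+7 = 5 carry 1
  6+6+1 = 5 carry 1
  2+6+1 = 1 carry 1
  7+7+1 = 7 carry 1
  2+4+1 = 7
  0+5 = 5
  3+7 = 2 carry 1
  4+5+1 = 2 carry 1
  1+3+1 = 5
  5+6 = 3 carry 1
  7+4+1 = 4 carry 1
  3+7+1 = 3 carry 1
  final carry 1

0o1343522577155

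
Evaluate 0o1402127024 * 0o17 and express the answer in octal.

0o26440431454

Multiply each base-8 digit by 15, carrying:
  4×15 = 60 → write 4 carry 7
  2×15+7 = 37 → write 5 carry 4
  0×15+4 = 4 → write 4
  7×15 = 105 → write 1 carry 13
  2×15+13 = 43 → write 3 carry 5
  1×15+5 = 20 → write 4 carry 2
  2×15+2 = 32 → write 0 carry 4
  0×15+4 = 4 → write 4
  4×15 = 60 → write 4 carry 7
  1×15+7 = 22 → write 6 carry 2
  remaining carry: 2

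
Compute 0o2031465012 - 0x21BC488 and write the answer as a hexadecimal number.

0xE4AA582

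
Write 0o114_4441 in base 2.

Each octal digit is 3 bits: 1=001 1=001 4=100 4=100 4=100 4=100 1=001.

0b1001100100100100001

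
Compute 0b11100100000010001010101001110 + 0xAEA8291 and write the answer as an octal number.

0o4732713737

0b11100100000010001010101001110 = 0o3440212516 in octal.
0xAEA8291 = 0o1272501221 in octal.
Add column by column in base 8, right to left:
  6+1 = 7
  1+2 = 3
  5+2 = 7
  2+1 = 3
  1+0 = 1
  2+5 = 7
  0+2 = 2
  4+7 = 3 carry 1
  4+2+1 = 7
  3+1 = 4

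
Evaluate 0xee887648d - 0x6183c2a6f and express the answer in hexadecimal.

Subtract column by column in base 16:
  d-f → e (borrow)
  8-6-1 → 1
  4-a → a (borrow)
  6-2-1 → 3
  7-c → b (borrow)
  8-3-1 → 4
  8-8 → 0
  e-1 → d
  e-6 → 8

0x8d04b3a1e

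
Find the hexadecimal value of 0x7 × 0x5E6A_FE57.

0x294ECF461

Multiply each base-16 digit by 7, carrying:
  7×7 = 49 → write 1 carry 3
  5×7+3 = 38 → write 6 carry 2
  E×7+2 = 100 → write 4 carry 6
  F×7+6 = 111 → write F carry 6
  A×7+6 = 76 → write C carry 4
  6×7+4 = 46 → write E carry 2
  E×7+2 = 100 → write 4 carry 6
  5×7+6 = 41 → write 9 carry 2
  remaining carry: 2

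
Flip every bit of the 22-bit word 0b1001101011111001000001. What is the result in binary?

Invert each bit: 1001101011111001000001 → 0110010100000110111110.

0b0110010100000110111110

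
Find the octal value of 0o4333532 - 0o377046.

0o3734464

Subtract column by column in base 8:
  2-6 → 4 (borrow)
  3-4-1 → 6 (borrow)
  5-0-1 → 4
  3-7 → 4 (borrow)
  3-7-1 → 3 (borrow)
  3-3-1 → 7 (borrow)
  4-0-1 → 3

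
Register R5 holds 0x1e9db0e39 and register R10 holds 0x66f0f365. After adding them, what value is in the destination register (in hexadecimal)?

0x250cc019e

Add column by column in base 16, right to left:
  9+5 = e
  3+6 = 9
  e+3 = 1 carry 1
  0+f+1 = 0 carry 1
  b+0+1 = c
  d+f = c carry 1
  9+6+1 = 0 carry 1
  e+6+1 = 5 carry 1
  1+0+1 = 2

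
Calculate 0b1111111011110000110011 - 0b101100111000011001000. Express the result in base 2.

Subtract column by column in base 2:
  1-0 → 1
  1-0 → 1
  0-0 → 0
  0-1 → 1 (borrow)
  1-0-1 → 0
  1-0 → 1
  0-1 → 1 (borrow)
  0-1-1 → 0 (borrow)
  0-0-1 → 1 (borrow)
  0-0-1 → 1 (borrow)
  1-0-1 → 0
  1-0 → 1
  1-1 → 0
  1-1 → 0
  0-1 → 1 (borrow)
  1-0-1 → 0
  1-0 → 1
  1-1 → 0
  1-1 → 0
  1-0 → 1
  1-1 → 0
  1-0 → 1

0b1010010100101101101011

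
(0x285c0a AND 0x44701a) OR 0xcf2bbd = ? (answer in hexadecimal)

0xcf7bbf

0x285c0a AND 0x44701a = 0x00500a.
Then OR with 0xcf2bbd.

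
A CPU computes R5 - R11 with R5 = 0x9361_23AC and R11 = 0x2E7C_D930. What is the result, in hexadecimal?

0x64E44A7C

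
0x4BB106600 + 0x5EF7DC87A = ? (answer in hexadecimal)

Add column by column in base 16, right to left:
  0+A = A
  0+7 = 7
  6+8 = E
  6+C = 2 carry 1
  0+D+1 = E
  1+7 = 8
  B+F = A carry 1
  B+E+1 = A carry 1
  4+5+1 = A

0xAAA8E2E7A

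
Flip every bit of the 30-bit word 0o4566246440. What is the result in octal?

0o3211531337

Each oct digit d becomes 7−d:
  4→3, 5→2, 6→1, 6→1, 2→5, 4→3, 6→1, 4→3, 4→3, 0→7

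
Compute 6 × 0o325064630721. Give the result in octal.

Multiply each base-8 digit by 6, carrying:
  1×6 = 6 → write 6
  2×6 = 12 → write 4 carry 1
  7×6+1 = 43 → write 3 carry 5
  0×6+5 = 5 → write 5
  3×6 = 18 → write 2 carry 2
  6×6+2 = 38 → write 6 carry 4
  4×6+4 = 28 → write 4 carry 3
  6×6+3 = 39 → write 7 carry 4
  0×6+4 = 4 → write 4
  5×6 = 30 → write 6 carry 3
  2×6+3 = 15 → write 7 carry 1
  3×6+1 = 19 → write 3 carry 2
  remaining carry: 2

0o2376474625346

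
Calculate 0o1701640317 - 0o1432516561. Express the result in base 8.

0o247121536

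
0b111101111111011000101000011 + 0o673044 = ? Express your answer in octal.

0b111101111111011000101000011 = 0o757730503 in octal.
Add column by column in base 8, right to left:
  3+4 = 7
  0+4 = 4
  5+0 = 5
  0+3 = 3
  3+7 = 2 carry 1
  7+6+1 = 6 carry 1
  7+0+1 = 0 carry 1
  5+0+1 = 6
  7+0 = 7

0o760623547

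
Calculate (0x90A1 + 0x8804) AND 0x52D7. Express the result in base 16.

Add column by column in base 16, right to left:
  1+4 = 5
  A+0 = A
  0+8 = 8
  9+8 = 1 carry 1
  final carry 1
Sum = 0x118A5; now AND with 0x52D7:
  1&0=0, 1&5=1, 8&2=0, A&D=8, 5&7=5

0x1085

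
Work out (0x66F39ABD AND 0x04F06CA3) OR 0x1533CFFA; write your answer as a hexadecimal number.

0x15F3CFFB

0x66F39ABD AND 0x04F06CA3 = 0x04F008A1.
Then OR with 0x1533CFFA.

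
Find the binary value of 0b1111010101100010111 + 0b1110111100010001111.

Add column by column in base 2, right to left:
  1+1 = 0 carry 1
  1+1+1 = 1 carry 1
  1+1+1 = 1 carry 1
  0+1+1 = 0 carry 1
  1+0+1 = 0 carry 1
  0+0+1 = 1
  0+0 = 0
  0+1 = 1
  1+0 = 1
  1+0 = 1
  0+0 = 0
  1+1 = 0 carry 1
  0+1+1 = 0 carry 1
  1+1+1 = 1 carry 1
  0+1+1 = 0 carry 1
  1+0+1 = 0 carry 1
  1+1+1 = 1 carry 1
  1+1+1 = 1 carry 1
  1+1+1 = 1 carry 1
  final carry 1

0b11110010001110100110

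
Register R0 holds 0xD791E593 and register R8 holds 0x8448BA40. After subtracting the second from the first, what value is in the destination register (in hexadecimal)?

0x53492B53

Subtract column by column in base 16:
  3-0 → 3
  9-4 → 5
  5-A → B (borrow)
  E-B-1 → 2
  1-8 → 9 (borrow)
  9-4-1 → 4
  7-4 → 3
  D-8 → 5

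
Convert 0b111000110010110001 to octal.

0o706261

Group the bits in threes: 111 000 110 010 110 001 → 706261.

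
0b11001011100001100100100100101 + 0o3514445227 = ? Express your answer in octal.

0b11001011100001100100100100101 = 0o3134144445 in octal.
Add column by column in base 8, right to left:
  5+7 = 4 carry 1
  4+2+1 = 7
  4+2 = 6
  4+5 = 1 carry 1
  4+4+1 = 1 carry 1
  1+4+1 = 6
  4+4 = 0 carry 1
  3+1+1 = 5
  1+5 = 6
  3+3 = 6

0o6650611674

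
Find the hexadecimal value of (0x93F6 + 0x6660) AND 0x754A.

Add column by column in base 16, right to left:
  6+0 = 6
  F+6 = 5 carry 1
  3+6+1 = A
  9+6 = F
Sum = 0xFA56; now AND with 0x754A:
  F&7=7, A&5=0, 5&4=4, 6&A=2

0x7042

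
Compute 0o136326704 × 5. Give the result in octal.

0o730062324

Multiply each base-8 digit by 5, carrying:
  4×5 = 20 → write 4 carry 2
  0×5+2 = 2 → write 2
  7×5 = 35 → write 3 carry 4
  6×5+4 = 34 → write 2 carry 4
  2×5+4 = 14 → write 6 carry 1
  3×5+1 = 16 → write 0 carry 2
  6×5+2 = 32 → write 0 carry 4
  3×5+4 = 19 → write 3 carry 2
  1×5+2 = 7 → write 7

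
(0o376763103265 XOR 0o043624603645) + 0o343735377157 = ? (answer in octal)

First 0o376763103265 XOR 0o043624603645 = 0o335147700420.
Add column by column in base 8, right to left:
  0+7 = 7
  2+5 = 7
  4+1 = 5
  0+7 = 7
  0+7 = 7
  7+3 = 2 carry 1
  7+5+1 = 5 carry 1
  4+3+1 = 0 carry 1
  1+7+1 = 1 carry 1
  5+3+1 = 1 carry 1
  3+4+1 = 0 carry 1
  3+3+1 = 7

0o701105277577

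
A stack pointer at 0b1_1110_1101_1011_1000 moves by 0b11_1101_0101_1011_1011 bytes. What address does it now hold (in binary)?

Add column by column in base 2, right to left:
  0+1 = 1
  0+1 = 1
  0+0 = 0
  1+1 = 0 carry 1
  1+1+1 = 1 carry 1
  1+1+1 = 1 carry 1
  0+0+1 = 1
  1+1 = 0 carry 1
  1+1+1 = 1 carry 1
  0+0+1 = 1
  1+1 = 0 carry 1
  1+0+1 = 0 carry 1
  0+1+1 = 0 carry 1
  1+0+1 = 0 carry 1
  1+1+1 = 1 carry 1
  1+1+1 = 1 carry 1
  1+1+1 = 1 carry 1
  0+1+1 = 0 carry 1
  final carry 1

0b1011100001101110011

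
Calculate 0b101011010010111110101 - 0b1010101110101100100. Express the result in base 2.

Subtract column by column in base 2:
  1-0 → 1
  0-0 → 0
  1-1 → 0
  0-0 → 0
  1-0 → 1
  1-1 → 0
  1-1 → 0
  1-0 → 1
  1-1 → 0
  0-0 → 0
  1-1 → 0
  0-1 → 1 (borrow)
  0-1-1 → 0 (borrow)
  1-0-1 → 0
  0-1 → 1 (borrow)
  1-0-1 → 0
  1-1 → 0
  0-0 → 0
  1-1 → 0
  0-0 → 0
  1-0 → 1

0b100000100100010010001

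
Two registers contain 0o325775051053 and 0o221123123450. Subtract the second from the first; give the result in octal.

Subtract column by column in base 8:
  3-0 → 3
  5-5 → 0
  0-4 → 4 (borrow)
  1-3-1 → 5 (borrow)
  5-2-1 → 2
  0-1 → 7 (borrow)
  5-3-1 → 1
  7-2 → 5
  7-1 → 6
  5-1 → 4
  2-2 → 0
  3-2 → 1

0o104651725403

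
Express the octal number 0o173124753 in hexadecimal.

0x1ECA9EB

Each octal digit is 3 bits: 1=001 7=111 3=011 1=001 2=010 4=100 7=111 5=101 3=011.
Group the bits into nibbles: 0001 1110 1100 1010 1001 1110 1011 → 1ECA9EB.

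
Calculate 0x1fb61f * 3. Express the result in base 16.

0x5f225d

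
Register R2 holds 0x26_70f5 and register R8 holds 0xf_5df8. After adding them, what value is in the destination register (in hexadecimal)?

0x35ceed

Add column by column in base 16, right to left:
  5+8 = d
  f+f = e carry 1
  0+d+1 = e
  7+5 = c
  6+f = 5 carry 1
  2+0+1 = 3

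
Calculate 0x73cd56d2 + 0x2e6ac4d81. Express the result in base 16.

Add column by column in base 16, right to left:
  2+1 = 3
  d+8 = 5 carry 1
  6+d+1 = 4 carry 1
  5+4+1 = a
  d+c = 9 carry 1
  c+a+1 = 7 carry 1
  3+6+1 = a
  7+e = 5 carry 1
  0+2+1 = 3

0x35a79a453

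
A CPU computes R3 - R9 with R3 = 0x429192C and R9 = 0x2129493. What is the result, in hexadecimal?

0x2168499

Subtract column by column in base 16:
  C-3 → 9
  2-9 → 9 (borrow)
  9-4-1 → 4
  1-9 → 8 (borrow)
  9-2-1 → 6
  2-1 → 1
  4-2 → 2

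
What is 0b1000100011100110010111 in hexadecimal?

0x223997

Group the bits into nibbles: 0010 0010 0011 1001 1001 0111 → 223997.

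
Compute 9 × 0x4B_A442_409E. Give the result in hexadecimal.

Multiply each base-16 digit by 9, carrying:
  E×9 = 126 → write E carry 7
  9×9+7 = 88 → write 8 carry 5
  0×9+5 = 5 → write 5
  4×9 = 36 → write 4 carry 2
  2×9+2 = 20 → write 4 carry 1
  4×9+1 = 37 → write 5 carry 2
  4×9+2 = 38 → write 6 carry 2
  A×9+2 = 92 → write C carry 5
  B×9+5 = 104 → write 8 carry 6
  4×9+6 = 42 → write A carry 2
  remaining carry: 2

0x2A8C654458E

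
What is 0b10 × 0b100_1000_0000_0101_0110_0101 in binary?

0b100100000000101011001010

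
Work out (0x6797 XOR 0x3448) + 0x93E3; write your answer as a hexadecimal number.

First 0x6797 XOR 0x3448 = 0x53DF.
Add column by column in base 16, right to left:
  F+3 = 2 carry 1
  D+E+1 = C carry 1
  3+3+1 = 7
  5+9 = E

0xE7C2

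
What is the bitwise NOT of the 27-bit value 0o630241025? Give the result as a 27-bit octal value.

Each oct digit d becomes 7−d:
  6→1, 3→4, 0→7, 2→5, 4→3, 1→6, 0→7, 2→5, 5→2

0o147536752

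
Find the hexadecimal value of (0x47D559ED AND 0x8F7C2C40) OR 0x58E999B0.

0x5FFD99F0

0x47D559ED AND 0x8F7C2C40 = 0x07540840.
Then OR with 0x58E999B0.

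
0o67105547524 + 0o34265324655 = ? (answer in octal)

0o123373074401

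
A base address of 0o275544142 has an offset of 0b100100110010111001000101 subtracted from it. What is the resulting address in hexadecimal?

0x2639a1d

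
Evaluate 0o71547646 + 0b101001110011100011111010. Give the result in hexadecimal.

0x18E08A0

0o71547646 = 0xE6CFA6 in hexadecimal.
0b101001110011100011111010 = 0xA738FA in hexadecimal.
Add column by column in base 16, right to left:
  6+A = 0 carry 1
  A+F+1 = A carry 1
  F+8+1 = 8 carry 1
  C+3+1 = 0 carry 1
  6+7+1 = E
  E+A = 8 carry 1
  final carry 1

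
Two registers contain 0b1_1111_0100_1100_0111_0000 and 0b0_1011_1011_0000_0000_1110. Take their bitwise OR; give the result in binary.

OR bit by bit (1 where either bit is 1):
  111110100110001110000
| 010111011000000001110
= 111111111110001111110

0b111111111110001111110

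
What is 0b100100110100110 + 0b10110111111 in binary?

Add column by column in base 2, right to left:
  0+1 = 1
  1+1 = 0 carry 1
  1+1+1 = 1 carry 1
  0+1+1 = 0 carry 1
  0+1+1 = 0 carry 1
  1+1+1 = 1 carry 1
  0+0+1 = 1
  1+1 = 0 carry 1
  1+1+1 = 1 carry 1
  0+0+1 = 1
  0+1 = 1
  1+0 = 1
  0+0 = 0
  0+0 = 0
  1+0 = 1

0b100111101100101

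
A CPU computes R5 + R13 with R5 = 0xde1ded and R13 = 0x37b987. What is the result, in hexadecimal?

Add column by column in base 16, right to left:
  d+7 = 4 carry 1
  e+8+1 = 7 carry 1
  d+9+1 = 7 carry 1
  1+b+1 = d
  e+7 = 5 carry 1
  d+3+1 = 1 carry 1
  final carry 1

0x115d774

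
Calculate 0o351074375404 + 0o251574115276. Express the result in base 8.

Add column by column in base 8, right to left:
  4+6 = 2 carry 1
  0+7+1 = 0 carry 1
  4+2+1 = 7
  5+5 = 2 carry 1
  7+1+1 = 1 carry 1
  3+1+1 = 5
  4+4 = 0 carry 1
  7+7+1 = 7 carry 1
  0+5+1 = 6
  1+1 = 2
  5+5 = 2 carry 1
  3+2+1 = 6

0o622670512702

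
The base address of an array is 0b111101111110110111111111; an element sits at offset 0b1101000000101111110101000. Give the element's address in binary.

0b10100110000100110110100111

Add column by column in base 2, right to left:
  1+0 = 1
  1+0 = 1
  1+0 = 1
  1+1 = 0 carry 1
  1+0+1 = 0 carry 1
  1+1+1 = 1 carry 1
  1+0+1 = 0 carry 1
  1+1+1 = 1 carry 1
  1+1+1 = 1 carry 1
  0+1+1 = 0 carry 1
  1+1+1 = 1 carry 1
  1+1+1 = 1 carry 1
  0+1+1 = 0 carry 1
  1+0+1 = 0 carry 1
  1+1+1 = 1 carry 1
  1+0+1 = 0 carry 1
  1+0+1 = 0 carry 1
  1+0+1 = 0 carry 1
  1+0+1 = 0 carry 1
  0+0+1 = 1
  1+0 = 1
  1+1 = 0 carry 1
  1+0+1 = 0 carry 1
  1+1+1 = 1 carry 1
  0+1+1 = 0 carry 1
  final carry 1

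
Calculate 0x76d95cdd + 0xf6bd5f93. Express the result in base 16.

0x16d96bc70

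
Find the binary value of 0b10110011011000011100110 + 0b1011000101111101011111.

0b100001100001000001000101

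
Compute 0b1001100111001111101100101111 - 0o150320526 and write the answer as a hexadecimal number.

0x7FB59D9

0b1001100111001111101100101111 = 0x99CFB2F in hexadecimal.
0o150320526 = 0x1A1A156 in hexadecimal.
Subtract column by column in base 16:
  F-6 → 9
  2-5 → D (borrow)
  B-1-1 → 9
  F-A → 5
  C-1 → B
  9-A → F (borrow)
  9-1-1 → 7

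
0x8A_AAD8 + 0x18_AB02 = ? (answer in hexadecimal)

Add column by column in base 16, right to left:
  8+2 = A
  D+0 = D
  A+B = 5 carry 1
  A+A+1 = 5 carry 1
  A+8+1 = 3 carry 1
  8+1+1 = A

0xA355DA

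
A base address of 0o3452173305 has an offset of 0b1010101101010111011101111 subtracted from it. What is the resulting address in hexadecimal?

0x1B5247D6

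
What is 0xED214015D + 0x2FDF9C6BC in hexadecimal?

Add column by column in base 16, right to left:
  D+C = 9 carry 1
  5+B+1 = 1 carry 1
  1+6+1 = 8
  0+C = C
  4+9 = D
  1+F = 0 carry 1
  2+D+1 = 0 carry 1
  D+F+1 = D carry 1
  E+2+1 = 1 carry 1
  final carry 1

0x11D00DC819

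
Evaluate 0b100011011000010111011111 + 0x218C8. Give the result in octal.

0o43717247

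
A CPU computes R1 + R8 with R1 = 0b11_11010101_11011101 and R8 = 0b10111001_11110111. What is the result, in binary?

0b1001000111111010100

Add column by column in base 2, right to left:
  1+1 = 0 carry 1
  0+1+1 = 0 carry 1
  1+1+1 = 1 carry 1
  1+0+1 = 0 carry 1
  1+1+1 = 1 carry 1
  0+1+1 = 0 carry 1
  1+1+1 = 1 carry 1
  1+1+1 = 1 carry 1
  1+1+1 = 1 carry 1
  0+0+1 = 1
  1+0 = 1
  0+1 = 1
  1+1 = 0 carry 1
  0+1+1 = 0 carry 1
  1+0+1 = 0 carry 1
  1+1+1 = 1 carry 1
  1+0+1 = 0 carry 1
  1+0+1 = 0 carry 1
  final carry 1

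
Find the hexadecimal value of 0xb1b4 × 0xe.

0x9b7d8

Multiply each base-16 digit by 14, carrying:
  4×14 = 56 → write 8 carry 3
  b×14+3 = 157 → write d carry 9
  1×14+9 = 23 → write 7 carry 1
  b×14+1 = 155 → write b carry 9
  remaining carry: 9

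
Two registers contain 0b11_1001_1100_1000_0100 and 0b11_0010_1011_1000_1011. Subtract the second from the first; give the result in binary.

0b111000011111001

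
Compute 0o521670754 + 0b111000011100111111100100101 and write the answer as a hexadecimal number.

0xc55f111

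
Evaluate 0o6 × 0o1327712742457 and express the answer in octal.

Multiply each base-8 digit by 6, carrying:
  7×6 = 42 → write 2 carry 5
  5×6+5 = 35 → write 3 carry 4
  4×6+4 = 28 → write 4 carry 3
  2×6+3 = 15 → write 7 carry 1
  4×6+1 = 25 → write 1 carry 3
  7×6+3 = 45 → write 5 carry 5
  2×6+5 = 17 → write 1 carry 2
  1×6+2 = 8 → write 0 carry 1
  7×6+1 = 43 → write 3 carry 5
  7×6+5 = 47 → write 7 carry 5
  2×6+5 = 17 → write 1 carry 2
  3×6+2 = 20 → write 4 carry 2
  1×6+2 = 8 → write 0 carry 1
  remaining carry: 1

0o10417301517432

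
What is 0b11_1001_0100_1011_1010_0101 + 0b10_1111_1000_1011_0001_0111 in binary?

0b11010001101011010111100

Add column by column in base 2, right to left:
  1+1 = 0 carry 1
  0+1+1 = 0 carry 1
  1+1+1 = 1 carry 1
  0+0+1 = 1
  0+1 = 1
  1+0 = 1
  0+0 = 0
  1+0 = 1
  1+1 = 0 carry 1
  1+1+1 = 1 carry 1
  0+0+1 = 1
  1+1 = 0 carry 1
  0+0+1 = 1
  0+0 = 0
  1+0 = 1
  0+1 = 1
  1+1 = 0 carry 1
  0+1+1 = 0 carry 1
  0+1+1 = 0 carry 1
  1+1+1 = 1 carry 1
  1+0+1 = 0 carry 1
  1+1+1 = 1 carry 1
  final carry 1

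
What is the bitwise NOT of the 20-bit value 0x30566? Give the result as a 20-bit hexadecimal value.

Each hex digit d becomes F−d:
  3→C, 0→F, 5→A, 6→9, 6→9

0xCFA99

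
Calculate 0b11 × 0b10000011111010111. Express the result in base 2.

Multiply each base-2 digit by 3, carrying:
  1×3 = 3 → write 1 carry 1
  1×3+1 = 4 → write 0 carry 2
  1×3+2 = 5 → write 1 carry 2
  0×3+2 = 2 → write 0 carry 1
  1×3+1 = 4 → write 0 carry 2
  0×3+2 = 2 → write 0 carry 1
  1×3+1 = 4 → write 0 carry 2
  1×3+2 = 5 → write 1 carry 2
  1×3+2 = 5 → write 1 carry 2
  1×3+2 = 5 → write 1 carry 2
  1×3+2 = 5 → write 1 carry 2
  0×3+2 = 2 → write 0 carry 1
  0×3+1 = 1 → write 1
  0×3 = 0 → write 0
  0×3 = 0 → write 0
  0×3 = 0 → write 0
  1×3 = 3 → write 1 carry 1
  remaining carry: 1

0b110001011110000101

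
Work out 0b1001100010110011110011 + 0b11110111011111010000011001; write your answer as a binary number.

0b100000001000010000100001100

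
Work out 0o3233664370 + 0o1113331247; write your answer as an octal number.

Add column by column in base 8, right to left:
  0+7 = 7
  7+4 = 3 carry 1
  3+2+1 = 6
  4+1 = 5
  6+3 = 1 carry 1
  6+3+1 = 2 carry 1
  3+3+1 = 7
  3+1 = 4
  2+1 = 3
  3+1 = 4

0o4347215637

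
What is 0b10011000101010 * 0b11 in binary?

0b111001001111110

Multiply each base-2 digit by 3, carrying:
  0×3 = 0 → write 0
  1×3 = 3 → write 1 carry 1
  0×3+1 = 1 → write 1
  1×3 = 3 → write 1 carry 1
  0×3+1 = 1 → write 1
  1×3 = 3 → write 1 carry 1
  0×3+1 = 1 → write 1
  0×3 = 0 → write 0
  0×3 = 0 → write 0
  1×3 = 3 → write 1 carry 1
  1×3+1 = 4 → write 0 carry 2
  0×3+2 = 2 → write 0 carry 1
  0×3+1 = 1 → write 1
  1×3 = 3 → write 1 carry 1
  remaining carry: 1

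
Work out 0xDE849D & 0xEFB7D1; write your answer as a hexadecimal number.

0xCE8491

AND each hex digit independently (no carries):
  D&E=C, E&F=E, 8&B=8, 4&7=4, 9&D=9, D&1=1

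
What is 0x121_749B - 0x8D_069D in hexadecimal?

Subtract column by column in base 16:
  B-D → E (borrow)
  9-9-1 → F (borrow)
  4-6-1 → D (borrow)
  7-0-1 → 6
  1-D → 4 (borrow)
  2-8-1 → 9 (borrow)
  1-0-1 → 0

0x946DFE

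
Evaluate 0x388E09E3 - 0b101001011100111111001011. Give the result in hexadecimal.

0x37E83A18

0b101001011100111111001011 = 0xA5CFCB in hexadecimal.
Subtract column by column in base 16:
  3-B → 8 (borrow)
  E-C-1 → 1
  9-F → A (borrow)
  0-C-1 → 3 (borrow)
  E-5-1 → 8
  8-A → E (borrow)
  8-0-1 → 7
  3-0 → 3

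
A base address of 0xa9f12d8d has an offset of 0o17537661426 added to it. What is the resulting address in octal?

0xa9f12d8d = 0o25174226615 in octal.
Add column by column in base 8, right to left:
  5+6 = 3 carry 1
  1+2+1 = 4
  6+4 = 2 carry 1
  6+1+1 = 0 carry 1
  2+6+1 = 1 carry 1
  2+6+1 = 1 carry 1
  4+7+1 = 4 carry 1
  7+3+1 = 3 carry 1
  1+5+1 = 7
  5+7 = 4 carry 1
  2+1+1 = 4

0o44734110243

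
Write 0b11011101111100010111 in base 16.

Group the bits into nibbles: 1101 1101 1111 0001 0111 → DDF17.

0xDDF17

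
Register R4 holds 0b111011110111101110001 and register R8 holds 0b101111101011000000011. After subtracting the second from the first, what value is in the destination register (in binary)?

0b1100001100101101110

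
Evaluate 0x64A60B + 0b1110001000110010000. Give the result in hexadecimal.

0b1110001000110010000 = 0x71190 in hexadecimal.
Add column by column in base 16, right to left:
  B+0 = B
  0+9 = 9
  6+1 = 7
  A+1 = B
  4+7 = B
  6+0 = 6

0x6BB79B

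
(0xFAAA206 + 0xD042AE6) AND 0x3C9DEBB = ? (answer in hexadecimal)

0x88CCA8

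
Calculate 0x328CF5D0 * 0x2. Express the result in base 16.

0x6519EBA0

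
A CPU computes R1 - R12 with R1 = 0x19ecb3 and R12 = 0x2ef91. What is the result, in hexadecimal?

0x16fd22

Subtract column by column in base 16:
  3-1 → 2
  b-9 → 2
  c-f → d (borrow)
  e-e-1 → f (borrow)
  9-2-1 → 6
  1-0 → 1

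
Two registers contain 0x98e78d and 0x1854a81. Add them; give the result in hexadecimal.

0x21e320e

Add column by column in base 16, right to left:
  d+1 = e
  8+8 = 0 carry 1
  7+a+1 = 2 carry 1
  e+4+1 = 3 carry 1
  8+5+1 = e
  9+8 = 1 carry 1
  0+1+1 = 2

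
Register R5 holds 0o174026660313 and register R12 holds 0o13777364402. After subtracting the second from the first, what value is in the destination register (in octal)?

0o160027273711

Subtract column by column in base 8:
  3-2 → 1
  1-0 → 1
  3-4 → 7 (borrow)
  0-4-1 → 3 (borrow)
  6-6-1 → 7 (borrow)
  6-3-1 → 2
  6-7 → 7 (borrow)
  2-7-1 → 2 (borrow)
  0-7-1 → 0 (borrow)
  4-3-1 → 0
  7-1 → 6
  1-0 → 1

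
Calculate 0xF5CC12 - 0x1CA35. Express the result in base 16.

0xF401DD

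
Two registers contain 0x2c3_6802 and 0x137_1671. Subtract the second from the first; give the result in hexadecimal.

0x18c5191

Subtract column by column in base 16:
  2-1 → 1
  0-7 → 9 (borrow)
  8-6-1 → 1
  6-1 → 5
  3-7 → c (borrow)
  c-3-1 → 8
  2-1 → 1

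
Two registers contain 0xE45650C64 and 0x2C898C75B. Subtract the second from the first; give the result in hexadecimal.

Subtract column by column in base 16:
  4-B → 9 (borrow)
  6-5-1 → 0
  C-7 → 5
  0-C → 4 (borrow)
  5-8-1 → C (borrow)
  6-9-1 → C (borrow)
  5-8-1 → C (borrow)
  4-C-1 → 7 (borrow)
  E-2-1 → B

0xB7CCC4509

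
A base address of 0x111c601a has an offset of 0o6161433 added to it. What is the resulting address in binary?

0x111c601a = 0b10001000111000110000000011010 in binary.
0o6161433 = 0b110001110001100011011 in binary.
Add column by column in base 2, right to left:
  0+1 = 1
  1+1 = 0 carry 1
  0+0+1 = 1
  1+1 = 0 carry 1
  1+1+1 = 1 carry 1
  0+0+1 = 1
  0+0 = 0
  0+0 = 0
  0+1 = 1
  0+1 = 1
  0+0 = 0
  0+0 = 0
  0+0 = 0
  1+1 = 0 carry 1
  1+1+1 = 1 carry 1
  0+1+1 = 0 carry 1
  0+0+1 = 1
  0+0 = 0
  1+0 = 1
  1+1 = 0 carry 1
  1+1+1 = 1 carry 1
  0+0+1 = 1
  0+0 = 0
  0+0 = 0
  1+0 = 1
  0+0 = 0
  0+0 = 0
  0+0 = 0
  1+0 = 1

0b10001001101010100001100110101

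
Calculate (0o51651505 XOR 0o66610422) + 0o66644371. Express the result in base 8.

0o125705520

First 0o51651505 XOR 0o66610422 = 0o37041127.
Add column by column in base 8, right to left:
  7+1 = 0 carry 1
  2+7+1 = 2 carry 1
  1+3+1 = 5
  1+4 = 5
  4+4 = 0 carry 1
  0+6+1 = 7
  7+6 = 5 carry 1
  3+6+1 = 2 carry 1
  final carry 1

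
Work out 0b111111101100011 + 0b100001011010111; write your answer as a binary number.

0b1100001000111010

Add column by column in base 2, right to left:
  1+1 = 0 carry 1
  1+1+1 = 1 carry 1
  0+1+1 = 0 carry 1
  0+0+1 = 1
  0+1 = 1
  1+0 = 1
  1+1 = 0 carry 1
  0+1+1 = 0 carry 1
  1+0+1 = 0 carry 1
  1+1+1 = 1 carry 1
  1+0+1 = 0 carry 1
  1+0+1 = 0 carry 1
  1+0+1 = 0 carry 1
  1+0+1 = 0 carry 1
  1+1+1 = 1 carry 1
  final carry 1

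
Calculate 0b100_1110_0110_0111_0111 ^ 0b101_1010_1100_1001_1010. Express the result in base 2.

0b0010100101011101101

XOR bit by bit (1 where the bits differ):
  1001110011001110111
^ 1011010110010011010
= 0010100101011101101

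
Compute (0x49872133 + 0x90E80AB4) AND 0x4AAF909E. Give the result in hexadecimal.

Add column by column in base 16, right to left:
  3+4 = 7
  3+B = E
  1+A = B
  2+0 = 2
  7+8 = F
  8+E = 6 carry 1
  9+0+1 = A
  4+9 = D
Sum = 0xDA6F2BE7; now AND with 0x4AAF909E:
  D&4=4, A&A=A, 6&A=2, F&F=F, 2&9=0, B&0=0, E&9=8, 7&E=6

0x4A2F0086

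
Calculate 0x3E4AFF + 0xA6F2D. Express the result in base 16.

0x48BA2C

Add column by column in base 16, right to left:
  F+D = C carry 1
  F+2+1 = 2 carry 1
  A+F+1 = A carry 1
  4+6+1 = B
  E+A = 8 carry 1
  3+0+1 = 4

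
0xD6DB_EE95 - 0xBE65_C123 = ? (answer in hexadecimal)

0x18762D72

Subtract column by column in base 16:
  5-3 → 2
  9-2 → 7
  E-1 → D
  E-C → 2
  B-5 → 6
  D-6 → 7
  6-E → 8 (borrow)
  D-B-1 → 1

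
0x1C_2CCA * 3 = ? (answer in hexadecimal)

0x54865E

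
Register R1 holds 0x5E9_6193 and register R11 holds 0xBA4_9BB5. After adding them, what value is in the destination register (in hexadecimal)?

0x118DFD48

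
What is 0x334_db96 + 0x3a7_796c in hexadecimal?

0x6dc5502

Add column by column in base 16, right to left:
  6+c = 2 carry 1
  9+6+1 = 0 carry 1
  b+9+1 = 5 carry 1
  d+7+1 = 5 carry 1
  4+7+1 = c
  3+a = d
  3+3 = 6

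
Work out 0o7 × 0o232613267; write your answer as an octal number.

0o2073317401

Multiply each base-8 digit by 7, carrying:
  7×7 = 49 → write 1 carry 6
  6×7+6 = 48 → write 0 carry 6
  2×7+6 = 20 → write 4 carry 2
  3×7+2 = 23 → write 7 carry 2
  1×7+2 = 9 → write 1 carry 1
  6×7+1 = 43 → write 3 carry 5
  2×7+5 = 19 → write 3 carry 2
  3×7+2 = 23 → write 7 carry 2
  2×7+2 = 16 → write 0 carry 2
  remaining carry: 2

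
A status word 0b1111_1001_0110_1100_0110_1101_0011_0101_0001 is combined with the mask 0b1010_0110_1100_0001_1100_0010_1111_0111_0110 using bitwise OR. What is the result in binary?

0b111111111110110111101111111101110111

OR bit by bit (1 where either bit is 1):
  111110010110110001101101001101010001
| 101001101100000111000010111101110110
= 111111111110110111101111111101110111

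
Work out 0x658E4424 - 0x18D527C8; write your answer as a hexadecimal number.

0x4CB91C5C

Subtract column by column in base 16:
  4-8 → C (borrow)
  2-C-1 → 5 (borrow)
  4-7-1 → C (borrow)
  4-2-1 → 1
  E-5 → 9
  8-D → B (borrow)
  5-8-1 → C (borrow)
  6-1-1 → 4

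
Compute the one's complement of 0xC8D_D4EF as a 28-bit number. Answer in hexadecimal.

0x3722B10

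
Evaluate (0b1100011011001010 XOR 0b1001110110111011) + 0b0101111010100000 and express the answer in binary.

First 0b1100011011001010 XOR 0b1001110110111011 = 0b0101101101110001.
Add column by column in base 2, right to left:
  1+0 = 1
  0+0 = 0
  0+0 = 0
  0+0 = 0
  1+0 = 1
  1+1 = 0 carry 1
  1+0+1 = 0 carry 1
  0+1+1 = 0 carry 1
  1+0+1 = 0 carry 1
  1+1+1 = 1 carry 1
  0+1+1 = 0 carry 1
  1+1+1 = 1 carry 1
  1+1+1 = 1 carry 1
  0+0+1 = 1
  1+1 = 0 carry 1
  final carry 1

0b1011101000010001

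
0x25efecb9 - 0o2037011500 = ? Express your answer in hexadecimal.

0x1573d979

0o2037011500 = 0x107c1340 in hexadecimal.
Subtract column by column in base 16:
  9-0 → 9
  b-4 → 7
  c-3 → 9
  e-1 → d
  f-c → 3
  e-7 → 7
  5-0 → 5
  2-1 → 1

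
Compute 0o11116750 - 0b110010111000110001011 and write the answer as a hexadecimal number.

0o11116750 = 0x249DE8 in hexadecimal.
0b110010111000110001011 = 0x19718B in hexadecimal.
Subtract column by column in base 16:
  8-B → D (borrow)
  E-8-1 → 5
  D-1 → C
  9-7 → 2
  4-9 → B (borrow)
  2-1-1 → 0

0xB2C5D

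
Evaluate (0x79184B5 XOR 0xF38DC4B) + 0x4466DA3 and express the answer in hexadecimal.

0xCEFC6A1

First 0x79184B5 XOR 0xF38DC4B = 0x8A958FE.
Add column by column in base 16, right to left:
  E+3 = 1 carry 1
  F+A+1 = A carry 1
  8+D+1 = 6 carry 1
  5+6+1 = C
  9+6 = F
  A+4 = E
  8+4 = C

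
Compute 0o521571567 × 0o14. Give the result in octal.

0o7724664624

Multiply each base-8 digit by 12, carrying:
  7×12 = 84 → write 4 carry 10
  6×12+10 = 82 → write 2 carry 10
  5×12+10 = 70 → write 6 carry 8
  1×12+8 = 20 → write 4 carry 2
  7×12+2 = 86 → write 6 carry 10
  5×12+10 = 70 → write 6 carry 8
  1×12+8 = 20 → write 4 carry 2
  2×12+2 = 26 → write 2 carry 3
  5×12+3 = 63 → write 7 carry 7
  remaining carry: 7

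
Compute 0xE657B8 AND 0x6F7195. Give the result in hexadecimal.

0x665190

AND each hex digit independently (no carries):
  E&6=6, 6&F=6, 5&7=5, 7&1=1, B&9=9, 8&5=0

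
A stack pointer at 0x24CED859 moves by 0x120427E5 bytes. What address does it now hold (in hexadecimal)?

Add column by column in base 16, right to left:
  9+5 = E
  5+E = 3 carry 1
  8+7+1 = 0 carry 1
  D+2+1 = 0 carry 1
  E+4+1 = 3 carry 1
  C+0+1 = D
  4+2 = 6
  2+1 = 3

0x36D3003E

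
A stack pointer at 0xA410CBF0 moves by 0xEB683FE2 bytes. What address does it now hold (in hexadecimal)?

0x18F790BD2

Add column by column in base 16, right to left:
  0+2 = 2
  F+E = D carry 1
  B+F+1 = B carry 1
  C+3+1 = 0 carry 1
  0+8+1 = 9
  1+6 = 7
  4+B = F
  A+E = 8 carry 1
  final carry 1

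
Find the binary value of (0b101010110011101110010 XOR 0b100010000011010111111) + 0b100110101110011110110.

First 0b101010110011101110010 XOR 0b100010000011010111111 = 0b001000110000111001101.
Add column by column in base 2, right to left:
  1+0 = 1
  0+1 = 1
  1+1 = 0 carry 1
  1+0+1 = 0 carry 1
  0+1+1 = 0 carry 1
  0+1+1 = 0 carry 1
  1+1+1 = 1 carry 1
  1+1+1 = 1 carry 1
  1+0+1 = 0 carry 1
  0+0+1 = 1
  0+1 = 1
  0+1 = 1
  0+1 = 1
  1+0 = 1
  1+1 = 0 carry 1
  0+0+1 = 1
  0+1 = 1
  0+1 = 1
  1+0 = 1
  0+0 = 0
  0+1 = 1

0b101111011111011000011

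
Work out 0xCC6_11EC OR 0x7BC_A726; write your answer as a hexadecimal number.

0xFFEB7EE

OR each hex digit independently (no carries):
  C|7=F, C|B=F, 6|C=E, 1|A=B, 1|7=7, E|2=E, C|6=E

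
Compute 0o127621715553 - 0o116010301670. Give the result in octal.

Subtract column by column in base 8:
  3-0 → 3
  5-7 → 6 (borrow)
  5-6-1 → 6 (borrow)
  5-1-1 → 3
  1-0 → 1
  7-3 → 4
  1-0 → 1
  2-1 → 1
  6-0 → 6
  7-6 → 1
  2-1 → 1
  1-1 → 0

0o11611413663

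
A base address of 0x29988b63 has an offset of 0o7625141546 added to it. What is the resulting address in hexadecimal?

0x67ed4ec9

0o7625141546 = 0x3e54c366 in hexadecimal.
Add column by column in base 16, right to left:
  3+6 = 9
  6+6 = c
  b+3 = e
  8+c = 4 carry 1
  8+4+1 = d
  9+5 = e
  9+e = 7 carry 1
  2+3+1 = 6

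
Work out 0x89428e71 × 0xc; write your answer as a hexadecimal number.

0x66f1ead4c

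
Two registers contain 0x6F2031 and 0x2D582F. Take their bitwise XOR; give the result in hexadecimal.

0x42781E

XOR each hex digit independently (no carries):
  6^2=4, F^D=2, 2^5=7, 0^8=8, 3^2=1, 1^F=E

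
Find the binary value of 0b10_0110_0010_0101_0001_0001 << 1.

0b10011000100101000100010

Left shift by 1: append 1 zero bit.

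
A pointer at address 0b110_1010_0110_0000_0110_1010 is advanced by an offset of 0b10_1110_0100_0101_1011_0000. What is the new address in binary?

0b100110001010011000011010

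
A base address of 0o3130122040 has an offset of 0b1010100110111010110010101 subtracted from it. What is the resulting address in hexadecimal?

0o3130122040 = 0x1960a420 in hexadecimal.
0b1010100110111010110010101 = 0x1537595 in hexadecimal.
Subtract column by column in base 16:
  0-5 → b (borrow)
  2-9-1 → 8 (borrow)
  4-5-1 → e (borrow)
  a-7-1 → 2
  0-3 → d (borrow)
  6-5-1 → 0
  9-1 → 8
  1-0 → 1

0x180d2e8b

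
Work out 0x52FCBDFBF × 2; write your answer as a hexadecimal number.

Multiply each base-16 digit by 2, carrying:
  F×2 = 30 → write E carry 1
  B×2+1 = 23 → write 7 carry 1
  F×2+1 = 31 → write F carry 1
  D×2+1 = 27 → write B carry 1
  B×2+1 = 23 → write 7 carry 1
  C×2+1 = 25 → write 9 carry 1
  F×2+1 = 31 → write F carry 1
  2×2+1 = 5 → write 5
  5×2 = 10 → write A

0xA5F97BF7E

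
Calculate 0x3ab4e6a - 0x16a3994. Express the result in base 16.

Subtract column by column in base 16:
  a-4 → 6
  6-9 → d (borrow)
  e-9-1 → 4
  4-3 → 1
  b-a → 1
  a-6 → 4
  3-1 → 2

0x24114d6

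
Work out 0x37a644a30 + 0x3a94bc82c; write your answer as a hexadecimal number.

Add column by column in base 16, right to left:
  0+c = c
  3+2 = 5
  a+8 = 2 carry 1
  4+c+1 = 1 carry 1
  4+b+1 = 0 carry 1
  6+4+1 = b
  a+9 = 3 carry 1
  7+a+1 = 2 carry 1
  3+3+1 = 7

0x723b0125c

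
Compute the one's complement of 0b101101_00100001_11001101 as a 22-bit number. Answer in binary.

0b0100101101111000110010

Invert each bit: 1011010010000111001101 → 0100101101111000110010.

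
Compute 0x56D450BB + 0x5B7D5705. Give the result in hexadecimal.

Add column by column in base 16, right to left:
  B+5 = 0 carry 1
  B+0+1 = C
  0+7 = 7
  5+5 = A
  4+D = 1 carry 1
  D+7+1 = 5 carry 1
  6+B+1 = 2 carry 1
  5+5+1 = B

0xB251A7C0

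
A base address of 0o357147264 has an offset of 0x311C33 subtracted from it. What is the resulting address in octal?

0x311C33 = 0o14216063 in octal.
Subtract column by column in base 8:
  4-3 → 1
  6-6 → 0
  2-0 → 2
  7-6 → 1
  4-1 → 3
  1-2 → 7 (borrow)
  7-4-1 → 2
  5-1 → 4
  3-0 → 3

0o342731201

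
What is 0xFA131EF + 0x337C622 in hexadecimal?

0x12D8F811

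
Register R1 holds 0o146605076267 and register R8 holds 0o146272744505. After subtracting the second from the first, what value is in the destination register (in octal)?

0o312131562

Subtract column by column in base 8:
  7-5 → 2
  6-0 → 6
  2-5 → 5 (borrow)
  6-4-1 → 1
  7-4 → 3
  0-7 → 1 (borrow)
  5-2-1 → 2
  0-7 → 1 (borrow)
  6-2-1 → 3
  6-6 → 0
  4-4 → 0
  1-1 → 0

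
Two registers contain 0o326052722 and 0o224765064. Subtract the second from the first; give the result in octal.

0o101065636

Subtract column by column in base 8:
  2-4 → 6 (borrow)
  2-6-1 → 3 (borrow)
  7-0-1 → 6
  2-5 → 5 (borrow)
  5-6-1 → 6 (borrow)
  0-7-1 → 0 (borrow)
  6-4-1 → 1
  2-2 → 0
  3-2 → 1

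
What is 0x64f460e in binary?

0b110010011110100011000001110

Expand each hex digit to 4 bits: 6=0110 4=0100 f=1111 4=0100 6=0110 0=0000 e=1110.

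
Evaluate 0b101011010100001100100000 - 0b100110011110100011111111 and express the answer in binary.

0b100110101101000100001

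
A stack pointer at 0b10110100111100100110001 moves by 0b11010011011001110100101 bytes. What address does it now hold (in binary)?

0b110001000010110011010110

Add column by column in base 2, right to left:
  1+1 = 0 carry 1
  0+0+1 = 1
  0+1 = 1
  0+0 = 0
  1+0 = 1
  1+1 = 0 carry 1
  0+0+1 = 1
  0+1 = 1
  1+1 = 0 carry 1
  0+1+1 = 0 carry 1
  0+0+1 = 1
  1+0 = 1
  1+1 = 0 carry 1
  1+1+1 = 1 carry 1
  1+0+1 = 0 carry 1
  0+1+1 = 0 carry 1
  0+1+1 = 0 carry 1
  1+0+1 = 0 carry 1
  0+0+1 = 1
  1+1 = 0 carry 1
  1+0+1 = 0 carry 1
  0+1+1 = 0 carry 1
  1+1+1 = 1 carry 1
  final carry 1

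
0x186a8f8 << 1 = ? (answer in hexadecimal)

1 bits is not a whole number of base-16 digits; in binary: 1100001101010100011111000 << 1 = 11000011010101000111110000.

0x30d51f0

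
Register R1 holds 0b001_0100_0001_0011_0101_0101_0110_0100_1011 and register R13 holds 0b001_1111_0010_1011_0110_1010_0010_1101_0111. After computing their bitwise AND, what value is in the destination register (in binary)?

AND bit by bit (1 only where both bits are 1):
  00101000001001101010101011001001011
& 00111110010101101101010001011010111
= 00101000000001101000000001001000011

0b00101000000001101000000001001000011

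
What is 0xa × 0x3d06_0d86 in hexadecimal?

Multiply each base-16 digit by 10, carrying:
  6×10 = 60 → write c carry 3
  8×10+3 = 83 → write 3 carry 5
  d×10+5 = 135 → write 7 carry 8
  0×10+8 = 8 → write 8
  6×10 = 60 → write c carry 3
  0×10+3 = 3 → write 3
  d×10 = 130 → write 2 carry 8
  3×10+8 = 38 → write 6 carry 2
  remaining carry: 2

0x2623c873c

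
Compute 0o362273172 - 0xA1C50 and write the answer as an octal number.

0o357655052

0xA1C50 = 0o2416120 in octal.
Subtract column by column in base 8:
  2-0 → 2
  7-2 → 5
  1-1 → 0
  3-6 → 5 (borrow)
  7-1-1 → 5
  2-4 → 6 (borrow)
  2-2-1 → 7 (borrow)
  6-0-1 → 5
  3-0 → 3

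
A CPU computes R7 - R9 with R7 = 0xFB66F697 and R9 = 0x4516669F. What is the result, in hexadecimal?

Subtract column by column in base 16:
  7-F → 8 (borrow)
  9-9-1 → F (borrow)
  6-6-1 → F (borrow)
  F-6-1 → 8
  6-6 → 0
  6-1 → 5
  B-5 → 6
  F-4 → B

0xB6508FF8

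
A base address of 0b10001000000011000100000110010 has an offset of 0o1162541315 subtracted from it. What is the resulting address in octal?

0b10001000000011000100000110010 = 0o2100304062 in octal.
Subtract column by column in base 8:
  2-5 → 5 (borrow)
  6-1-1 → 4
  0-3 → 5 (borrow)
  4-1-1 → 2
  0-4 → 4 (borrow)
  3-5-1 → 5 (borrow)
  0-2-1 → 5 (borrow)
  0-6-1 → 1 (borrow)
  1-1-1 → 7 (borrow)
  2-1-1 → 0

0o715542545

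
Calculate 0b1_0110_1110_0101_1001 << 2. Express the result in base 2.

0b1011011100101100100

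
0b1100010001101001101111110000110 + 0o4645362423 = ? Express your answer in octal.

0b1100010001101001101111110000110 = 0o14215157606 in octal.
Add column by column in base 8, right to left:
  6+3 = 1 carry 1
  0+2+1 = 3
  6+4 = 2 carry 1
  7+2+1 = 2 carry 1
  5+6+1 = 4 carry 1
  1+3+1 = 5
  5+5 = 2 carry 1
  1+4+1 = 6
  2+6 = 0 carry 1
  4+4+1 = 1 carry 1
  1+0+1 = 2

0o21062542231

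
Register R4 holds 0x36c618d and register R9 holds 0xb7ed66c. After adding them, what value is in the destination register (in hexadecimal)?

0xeeb37f9

Add column by column in base 16, right to left:
  d+c = 9 carry 1
  8+6+1 = f
  1+6 = 7
  6+d = 3 carry 1
  c+e+1 = b carry 1
  6+7+1 = e
  3+b = e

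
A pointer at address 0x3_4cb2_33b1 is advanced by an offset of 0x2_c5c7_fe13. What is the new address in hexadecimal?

Add column by column in base 16, right to left:
  1+3 = 4
  b+1 = c
  3+e = 1 carry 1
  3+f+1 = 3 carry 1
  2+7+1 = a
  b+c = 7 carry 1
  c+5+1 = 2 carry 1
  4+c+1 = 1 carry 1
  3+2+1 = 6

0x6127a31c4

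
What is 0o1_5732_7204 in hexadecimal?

0x1BDAE84

Each octal digit is 3 bits: 1=001 5=101 7=111 3=011 2=010 7=111 2=010 0=000 4=100.
Group the bits into nibbles: 0001 1011 1101 1010 1110 1000 0100 → 1BDAE84.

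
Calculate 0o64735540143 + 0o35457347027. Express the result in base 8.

0o122415107172

Add column by column in base 8, right to left:
  3+7 = 2 carry 1
  4+2+1 = 7
  1+0 = 1
  0+7 = 7
  4+4 = 0 carry 1
  5+3+1 = 1 carry 1
  5+7+1 = 5 carry 1
  3+5+1 = 1 carry 1
  7+4+1 = 4 carry 1
  4+5+1 = 2 carry 1
  6+3+1 = 2 carry 1
  final carry 1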